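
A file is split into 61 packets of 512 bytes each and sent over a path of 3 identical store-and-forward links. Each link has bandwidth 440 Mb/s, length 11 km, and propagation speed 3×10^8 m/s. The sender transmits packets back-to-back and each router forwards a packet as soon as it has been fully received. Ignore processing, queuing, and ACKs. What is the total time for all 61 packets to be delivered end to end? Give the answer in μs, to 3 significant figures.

Per-hop transmission t_tx = L/R = 4096/440000000 = 9.30909 μs.
Per-hop propagation t_prop = 11000/300000000 = 36.6667 μs.
Pipeline fill: first packet needs 3·t_tx to clear all hops; remaining 60 packets each add one t_tx.
Total = (3+61-1)·t_tx + 3·t_prop = 63·9.30909 + 3·36.6667 = 696 μs.

696 μs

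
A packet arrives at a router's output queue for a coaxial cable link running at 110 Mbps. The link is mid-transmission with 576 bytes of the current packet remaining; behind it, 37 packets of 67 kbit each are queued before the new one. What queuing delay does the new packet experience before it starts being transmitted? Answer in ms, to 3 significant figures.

Each queued packet: L/R = 67000/110000000 = 0.609091 ms.
37 queued → 22.5364 ms.
Plus remaining 4608 bits of current packet: 0.0418909 ms.
Queuing delay = 22.6 ms.

22.6 ms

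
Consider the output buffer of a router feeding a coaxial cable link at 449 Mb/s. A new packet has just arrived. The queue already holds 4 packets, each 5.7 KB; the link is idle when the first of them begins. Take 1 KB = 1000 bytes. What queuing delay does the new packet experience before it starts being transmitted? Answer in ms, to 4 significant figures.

Each queued packet: L/R = 45600/449000000 = 0.101559 ms.
4 queued → 0.406236 ms.
Queuing delay = 0.4062 ms.

0.4062 ms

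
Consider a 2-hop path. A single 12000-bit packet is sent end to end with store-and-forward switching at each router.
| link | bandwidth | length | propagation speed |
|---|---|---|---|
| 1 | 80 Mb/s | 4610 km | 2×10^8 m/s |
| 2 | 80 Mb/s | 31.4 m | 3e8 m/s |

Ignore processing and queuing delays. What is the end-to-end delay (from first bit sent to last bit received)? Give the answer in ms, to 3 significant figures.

23.4 ms

Transmission delay per hop = L/R = 12000/80000000 = 0.15 ms; 2 hops → 0.3 ms.
Propagation delays (d/s per hop): 23.05, 0.000104667 ms; sum = 23.0501 ms.
End-to-end = 23.4 ms.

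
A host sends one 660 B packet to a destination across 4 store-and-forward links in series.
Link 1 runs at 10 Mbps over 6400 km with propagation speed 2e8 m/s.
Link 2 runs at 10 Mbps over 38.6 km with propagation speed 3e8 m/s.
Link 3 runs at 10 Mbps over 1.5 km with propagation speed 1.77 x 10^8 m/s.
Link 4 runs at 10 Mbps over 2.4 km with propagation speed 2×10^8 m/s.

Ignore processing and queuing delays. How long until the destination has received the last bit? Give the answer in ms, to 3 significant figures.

34.3 ms

L = 660 × 8 = 5280 bits.
Transmission delay per hop = L/R = 5280/10000000 = 0.528 ms; 4 hops → 2.112 ms.
Propagation delays (d/s per hop): 32, 0.128667, 0.00847458, 0.012 ms; sum = 32.1491 ms.
End-to-end = 34.3 ms.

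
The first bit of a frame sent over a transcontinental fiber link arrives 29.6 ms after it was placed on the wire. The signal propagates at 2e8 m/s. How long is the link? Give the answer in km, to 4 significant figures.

5920 km

d = s × t_prop = 200000000 × 0.0296 = 5920 km.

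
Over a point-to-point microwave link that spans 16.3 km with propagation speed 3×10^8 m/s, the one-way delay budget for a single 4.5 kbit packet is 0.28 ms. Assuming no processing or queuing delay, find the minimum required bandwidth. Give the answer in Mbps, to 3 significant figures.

19.9 Mbps

Propagation delay = 16300 / 300000000 = 0.0543333 ms.
Transmission budget = 0.28 − 0.0543333 = 0.225667 ms.
R ≥ L / t_tx = 4500 bits / 0.000225667 s = 19.9 Mbps.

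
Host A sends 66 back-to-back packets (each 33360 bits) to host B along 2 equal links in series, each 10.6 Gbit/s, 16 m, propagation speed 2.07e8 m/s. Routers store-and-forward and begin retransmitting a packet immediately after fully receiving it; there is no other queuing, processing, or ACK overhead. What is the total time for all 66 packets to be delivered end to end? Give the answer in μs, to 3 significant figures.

Per-hop transmission t_tx = L/R = 33360/10600000000 = 3.14717 μs.
Per-hop propagation t_prop = 16/2.07e+08 = 0.0772947 μs.
Pipeline fill: first packet needs 2·t_tx to clear all hops; remaining 65 packets each add one t_tx.
Total = (2+66-1)·t_tx + 2·t_prop = 67·3.14717 + 2·0.0772947 = 211 μs.

211 μs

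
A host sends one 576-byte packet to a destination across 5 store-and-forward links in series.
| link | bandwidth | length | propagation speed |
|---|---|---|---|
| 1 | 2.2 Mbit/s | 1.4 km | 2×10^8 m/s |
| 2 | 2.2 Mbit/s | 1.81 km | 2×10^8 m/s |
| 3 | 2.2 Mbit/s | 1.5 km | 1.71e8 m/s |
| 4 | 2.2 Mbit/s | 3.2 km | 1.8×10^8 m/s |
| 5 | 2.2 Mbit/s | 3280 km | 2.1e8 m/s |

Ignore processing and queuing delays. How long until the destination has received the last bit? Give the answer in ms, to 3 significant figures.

26.1 ms

L = 576 × 8 = 4608 bits.
Transmission delay per hop = L/R = 4608/2200000 = 2.09455 ms; 5 hops → 10.4727 ms.
Propagation delays (d/s per hop): 0.007, 0.00905, 0.00877193, 0.0177778, 15.619 ms; sum = 15.6616 ms.
End-to-end = 26.1 ms.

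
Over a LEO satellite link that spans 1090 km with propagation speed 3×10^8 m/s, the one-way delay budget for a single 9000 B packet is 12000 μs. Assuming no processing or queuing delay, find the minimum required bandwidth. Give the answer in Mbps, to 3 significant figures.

8.61 Mbps

L = 72000 bits.
Propagation delay = 1090000 / 300000000 = 3633.33 μs.
Transmission budget = 12000 − 3633.33 = 8366.67 μs.
R ≥ L / t_tx = 72000 bits / 0.00836667 s = 8.61 Mbps.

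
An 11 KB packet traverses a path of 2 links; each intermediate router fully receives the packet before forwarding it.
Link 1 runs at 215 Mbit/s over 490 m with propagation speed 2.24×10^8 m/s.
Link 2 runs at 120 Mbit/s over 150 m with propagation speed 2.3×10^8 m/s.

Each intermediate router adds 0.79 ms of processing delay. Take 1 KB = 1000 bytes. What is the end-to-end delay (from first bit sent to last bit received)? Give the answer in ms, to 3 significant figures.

1.94 ms

L = 88000 bits.
Transmission delays (L/R per hop): 0.409302, 0.733333 ms; sum = 1.14264 ms.
Propagation delays (d/s per hop): 0.0021875, 0.000652174 ms; sum = 0.00283967 ms.
Processing at 1 router(s): 1 × 0.79 ms = 0.79 ms.
End-to-end = 1.94 ms.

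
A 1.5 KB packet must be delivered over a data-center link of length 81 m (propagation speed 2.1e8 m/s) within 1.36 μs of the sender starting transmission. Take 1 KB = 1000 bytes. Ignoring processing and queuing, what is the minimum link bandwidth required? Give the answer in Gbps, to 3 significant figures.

L = 12000 bits.
Propagation delay = 81 / 210000000 = 0.385714 μs.
Transmission budget = 1.36 − 0.385714 = 0.974286 μs.
R ≥ L / t_tx = 12000 bits / 9.74286e-07 s = 12.3 Gbps.

12.3 Gbps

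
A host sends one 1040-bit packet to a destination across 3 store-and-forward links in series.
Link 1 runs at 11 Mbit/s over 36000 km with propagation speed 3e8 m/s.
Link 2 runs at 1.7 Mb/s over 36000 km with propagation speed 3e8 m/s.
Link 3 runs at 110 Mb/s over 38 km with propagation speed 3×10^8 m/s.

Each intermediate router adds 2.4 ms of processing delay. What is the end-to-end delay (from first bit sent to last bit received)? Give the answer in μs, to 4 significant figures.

Transmission delays (L/R per hop): 94.5455, 611.765, 9.45455 μs; sum = 715.765 μs.
Propagation delays (d/s per hop): 120000, 120000, 126.667 μs; sum = 240127 μs.
Processing at 2 router(s): 2 × 2.4 ms = 4800 μs.
End-to-end = 245600 μs.

245600 μs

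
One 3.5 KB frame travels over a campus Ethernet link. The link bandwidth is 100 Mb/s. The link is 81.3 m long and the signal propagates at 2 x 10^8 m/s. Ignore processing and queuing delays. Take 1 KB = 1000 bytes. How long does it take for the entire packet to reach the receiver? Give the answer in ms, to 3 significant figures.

0.280 ms

L = 28000 bits.
Transmission delay = L/R = 28000 / 100000000 = 0.28 ms.
Propagation delay = d/s = 81.3 m / 200000000 m/s = 0.0004065 ms.
Total = 0.280 ms.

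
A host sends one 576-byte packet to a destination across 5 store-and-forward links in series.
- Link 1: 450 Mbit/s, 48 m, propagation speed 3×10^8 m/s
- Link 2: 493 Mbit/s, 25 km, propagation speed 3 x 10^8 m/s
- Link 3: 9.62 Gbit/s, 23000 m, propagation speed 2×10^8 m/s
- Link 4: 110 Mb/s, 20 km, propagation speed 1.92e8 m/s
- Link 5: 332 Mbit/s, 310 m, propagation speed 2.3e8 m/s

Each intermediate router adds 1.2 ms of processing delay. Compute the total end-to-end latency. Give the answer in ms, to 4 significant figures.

5.180 ms

L = 576 × 8 = 4608 bits.
Transmission delays (L/R per hop): 0.01024, 0.00934686, 0.000479002, 0.0418909, 0.0138795 ms; sum = 0.0758363 ms.
Propagation delays (d/s per hop): 0.00016, 0.0833333, 0.115, 0.104167, 0.00134783 ms; sum = 0.304008 ms.
Processing at 4 router(s): 4 × 1.2 ms = 4.8 ms.
End-to-end = 5.180 ms.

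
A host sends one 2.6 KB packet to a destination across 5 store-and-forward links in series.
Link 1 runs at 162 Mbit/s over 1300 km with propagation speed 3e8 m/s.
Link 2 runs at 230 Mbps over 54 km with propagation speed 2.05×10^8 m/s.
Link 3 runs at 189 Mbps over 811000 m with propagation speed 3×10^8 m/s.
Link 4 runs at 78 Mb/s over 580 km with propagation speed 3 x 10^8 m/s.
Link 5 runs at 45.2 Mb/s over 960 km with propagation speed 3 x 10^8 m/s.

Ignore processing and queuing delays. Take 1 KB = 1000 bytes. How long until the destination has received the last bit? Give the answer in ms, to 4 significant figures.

13.49 ms

L = 20800 bits.
Transmission delays (L/R per hop): 0.128395, 0.0904348, 0.110053, 0.266667, 0.460177 ms; sum = 1.05573 ms.
Propagation delays (d/s per hop): 4.33333, 0.263415, 2.70333, 1.93333, 3.2 ms; sum = 12.4334 ms.
End-to-end = 13.49 ms.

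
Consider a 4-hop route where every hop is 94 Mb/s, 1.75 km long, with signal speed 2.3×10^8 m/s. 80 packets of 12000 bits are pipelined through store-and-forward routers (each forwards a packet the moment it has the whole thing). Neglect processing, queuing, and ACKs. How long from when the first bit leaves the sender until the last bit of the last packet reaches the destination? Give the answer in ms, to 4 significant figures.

10.63 ms

Per-hop transmission t_tx = L/R = 12000/94000000 = 0.12766 ms.
Per-hop propagation t_prop = 1750/2.3e+08 = 0.0076087 ms.
Pipeline fill: first packet needs 4·t_tx to clear all hops; remaining 79 packets each add one t_tx.
Total = (4+80-1)·t_tx + 4·t_prop = 83·0.12766 + 4·0.0076087 = 10.63 ms.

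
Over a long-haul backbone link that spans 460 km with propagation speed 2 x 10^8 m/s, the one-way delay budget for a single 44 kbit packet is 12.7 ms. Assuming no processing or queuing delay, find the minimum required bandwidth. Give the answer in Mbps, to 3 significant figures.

Propagation delay = 460000 / 200000000 = 2.3 ms.
Transmission budget = 12.7 − 2.3 = 10.4 ms.
R ≥ L / t_tx = 44000 bits / 0.0104 s = 4.23 Mbps.

4.23 Mbps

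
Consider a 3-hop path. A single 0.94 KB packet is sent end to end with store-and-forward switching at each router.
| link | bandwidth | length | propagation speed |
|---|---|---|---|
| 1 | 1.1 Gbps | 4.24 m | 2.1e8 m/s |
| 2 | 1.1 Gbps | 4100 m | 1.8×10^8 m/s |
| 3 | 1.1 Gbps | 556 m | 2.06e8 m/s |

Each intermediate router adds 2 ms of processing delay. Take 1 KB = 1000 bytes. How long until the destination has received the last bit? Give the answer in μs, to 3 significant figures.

L = 7520 bits.
Transmission delay per hop = L/R = 7520/1100000000 = 6.83636 μs; 3 hops → 20.5091 μs.
Propagation delays (d/s per hop): 0.0201905, 22.7778, 2.69903 μs; sum = 25.497 μs.
Processing at 2 router(s): 2 × 2 ms = 4000 μs.
End-to-end = 4050 μs.

4050 μs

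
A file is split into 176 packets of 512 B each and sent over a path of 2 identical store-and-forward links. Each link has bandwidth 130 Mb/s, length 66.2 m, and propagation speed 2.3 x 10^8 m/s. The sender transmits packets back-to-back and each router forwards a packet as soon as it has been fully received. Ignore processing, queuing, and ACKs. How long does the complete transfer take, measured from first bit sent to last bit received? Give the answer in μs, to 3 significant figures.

Per-hop transmission t_tx = L/R = 4096/130000000 = 31.5077 μs.
Per-hop propagation t_prop = 66.2/2.3e+08 = 0.287826 μs.
Pipeline fill: first packet needs 2·t_tx to clear all hops; remaining 175 packets each add one t_tx.
Total = (2+176-1)·t_tx + 2·t_prop = 177·31.5077 + 2·0.287826 = 5580 μs.

5580 μs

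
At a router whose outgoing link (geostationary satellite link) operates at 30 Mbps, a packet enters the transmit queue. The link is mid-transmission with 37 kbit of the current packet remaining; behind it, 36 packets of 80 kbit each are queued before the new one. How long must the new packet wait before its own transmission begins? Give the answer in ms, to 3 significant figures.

Each queued packet: L/R = 80000/30000000 = 2.66667 ms.
36 queued → 96 ms.
Plus remaining 37000 bits of current packet: 1.23333 ms.
Queuing delay = 97.2 ms.

97.2 ms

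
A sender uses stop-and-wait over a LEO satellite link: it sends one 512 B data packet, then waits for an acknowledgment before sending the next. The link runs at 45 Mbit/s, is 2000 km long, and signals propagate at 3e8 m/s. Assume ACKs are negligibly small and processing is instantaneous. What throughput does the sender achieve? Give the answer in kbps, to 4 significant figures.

305.1 kbps

t_tx = L/R = 4096/45000000 = 9.10222e-05 s.
t_prop = 2000000/300000000 = 0.00666667 s; RTT = 0.0133333 s.
Cycle = t_tx + RTT = 0.0134244 s.
Throughput = L / cycle = 4096 / 0.0134244 = 305.1 kbps.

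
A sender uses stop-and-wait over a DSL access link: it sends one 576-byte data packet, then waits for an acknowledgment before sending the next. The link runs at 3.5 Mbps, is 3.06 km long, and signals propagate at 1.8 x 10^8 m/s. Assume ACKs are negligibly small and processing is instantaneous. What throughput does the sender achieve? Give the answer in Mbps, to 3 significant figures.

t_tx = L/R = 4608/3500000 = 0.00131657 s.
t_prop = 3060/180000000 = 1.7e-05 s; RTT = 3.4e-05 s.
Cycle = t_tx + RTT = 0.00135057 s.
Throughput = L / cycle = 4608 / 0.00135057 = 3.41 Mbps.

3.41 Mbps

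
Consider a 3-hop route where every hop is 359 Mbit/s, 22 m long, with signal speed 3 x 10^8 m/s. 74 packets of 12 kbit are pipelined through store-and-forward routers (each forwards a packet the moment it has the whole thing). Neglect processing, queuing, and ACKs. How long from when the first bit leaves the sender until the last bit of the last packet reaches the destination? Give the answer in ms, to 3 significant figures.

Per-hop transmission t_tx = L/R = 12000/359000000 = 0.0334262 ms.
Per-hop propagation t_prop = 22/300000000 = 7.33333e-05 ms.
Pipeline fill: first packet needs 3·t_tx to clear all hops; remaining 73 packets each add one t_tx.
Total = (3+74-1)·t_tx + 3·t_prop = 76·0.0334262 + 3·7.33333e-05 = 2.54 ms.

2.54 ms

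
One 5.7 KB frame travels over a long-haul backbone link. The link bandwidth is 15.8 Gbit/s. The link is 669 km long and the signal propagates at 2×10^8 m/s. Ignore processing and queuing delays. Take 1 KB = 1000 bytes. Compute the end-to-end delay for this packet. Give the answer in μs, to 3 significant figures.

3350 μs

L = 45600 bits.
Transmission delay = L/R = 45600 / 15800000000 = 2.88608 μs.
Propagation delay = d/s = 669000 m / 200000000 m/s = 3345 μs.
Total = 3350 μs.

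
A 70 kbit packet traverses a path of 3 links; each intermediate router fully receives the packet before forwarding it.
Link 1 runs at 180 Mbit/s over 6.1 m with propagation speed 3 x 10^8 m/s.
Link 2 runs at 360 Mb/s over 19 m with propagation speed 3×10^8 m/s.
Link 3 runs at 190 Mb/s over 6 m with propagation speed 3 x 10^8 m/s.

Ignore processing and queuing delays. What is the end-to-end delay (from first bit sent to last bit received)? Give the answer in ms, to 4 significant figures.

L = 70000 bits.
Transmission delays (L/R per hop): 0.388889, 0.194444, 0.368421 ms; sum = 0.951754 ms.
Propagation delays (d/s per hop): 2.03333e-05, 6.33333e-05, 2e-05 ms; sum = 0.000103667 ms.
End-to-end = 0.9519 ms.

0.9519 ms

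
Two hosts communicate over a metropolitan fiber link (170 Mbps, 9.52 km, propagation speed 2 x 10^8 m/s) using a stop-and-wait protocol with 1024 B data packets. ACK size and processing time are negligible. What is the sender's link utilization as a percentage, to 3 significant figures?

33.6 %

t_tx = L/R = 8192/170000000 = 4.81882e-05 s.
t_prop = 9520/200000000 = 4.76e-05 s; RTT = 9.52e-05 s.
Cycle = t_tx + RTT = 0.000143388 s.
Utilization = t_tx / cycle = 4.81882e-05/0.000143388 = 33.6 %.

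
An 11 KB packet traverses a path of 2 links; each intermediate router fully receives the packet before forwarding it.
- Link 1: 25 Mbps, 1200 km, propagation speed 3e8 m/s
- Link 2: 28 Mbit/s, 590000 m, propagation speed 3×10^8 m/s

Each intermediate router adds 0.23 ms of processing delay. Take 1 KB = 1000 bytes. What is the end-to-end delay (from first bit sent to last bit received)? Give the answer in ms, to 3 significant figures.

L = 88000 bits.
Transmission delays (L/R per hop): 3.52, 3.14286 ms; sum = 6.66286 ms.
Propagation delays (d/s per hop): 4, 1.96667 ms; sum = 5.96667 ms.
Processing at 1 router(s): 1 × 0.23 ms = 0.23 ms.
End-to-end = 12.9 ms.

12.9 ms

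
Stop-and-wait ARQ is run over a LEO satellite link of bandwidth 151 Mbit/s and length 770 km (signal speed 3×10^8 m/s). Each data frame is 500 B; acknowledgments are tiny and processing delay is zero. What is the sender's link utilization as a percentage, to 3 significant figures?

0.513 %

t_tx = L/R = 4000/151000000 = 2.64901e-05 s.
t_prop = 770000/300000000 = 0.00256667 s; RTT = 0.00513333 s.
Cycle = t_tx + RTT = 0.00515982 s.
Utilization = t_tx / cycle = 2.64901e-05/0.00515982 = 0.513 %.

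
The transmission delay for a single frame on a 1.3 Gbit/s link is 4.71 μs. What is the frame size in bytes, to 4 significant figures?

765.4 bytes

L = R × t_tx = 1300000000 b/s × 4.71e-06 s = 6123 bits.
In bytes: 6123 / 8 = 765.4 bytes.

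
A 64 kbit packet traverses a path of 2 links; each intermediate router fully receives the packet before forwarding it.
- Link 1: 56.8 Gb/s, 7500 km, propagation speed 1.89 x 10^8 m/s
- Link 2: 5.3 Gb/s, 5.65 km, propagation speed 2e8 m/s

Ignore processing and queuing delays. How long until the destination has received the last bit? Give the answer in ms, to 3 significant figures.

39.7 ms

L = 64000 bits.
Transmission delays (L/R per hop): 0.00112676, 0.0120755 ms; sum = 0.0132022 ms.
Propagation delays (d/s per hop): 39.6825, 0.02825 ms; sum = 39.7108 ms.
End-to-end = 39.7 ms.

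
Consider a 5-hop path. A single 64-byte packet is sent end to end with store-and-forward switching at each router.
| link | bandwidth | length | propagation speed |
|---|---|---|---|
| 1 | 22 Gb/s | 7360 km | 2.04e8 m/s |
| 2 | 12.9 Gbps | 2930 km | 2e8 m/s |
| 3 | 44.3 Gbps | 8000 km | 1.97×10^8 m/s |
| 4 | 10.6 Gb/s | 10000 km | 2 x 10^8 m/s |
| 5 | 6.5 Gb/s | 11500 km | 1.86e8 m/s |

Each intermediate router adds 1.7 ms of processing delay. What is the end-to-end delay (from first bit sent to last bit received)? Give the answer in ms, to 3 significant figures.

210 ms

L = 64 × 8 = 512 bits.
Transmission delays (L/R per hop): 2.32727e-05, 3.96899e-05, 1.15576e-05, 4.83019e-05, 7.87692e-05 ms; sum = 0.000201591 ms.
Propagation delays (d/s per hop): 36.0784, 14.65, 40.6091, 50, 61.828 ms; sum = 203.166 ms.
Processing at 4 router(s): 4 × 1.7 ms = 6.8 ms.
End-to-end = 210 ms.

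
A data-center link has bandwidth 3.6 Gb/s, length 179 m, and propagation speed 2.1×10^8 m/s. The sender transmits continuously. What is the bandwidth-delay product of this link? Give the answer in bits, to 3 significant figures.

Propagation delay = 179 / 210000000 = 8.52381e-07 s.
BDP = R × t_prop = 3600000000 × 8.52381e-07 = 3068.57 bits.

3070 bits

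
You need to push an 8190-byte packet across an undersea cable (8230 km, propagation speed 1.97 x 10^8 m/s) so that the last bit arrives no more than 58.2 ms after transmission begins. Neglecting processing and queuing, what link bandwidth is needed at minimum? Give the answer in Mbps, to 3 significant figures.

L = 65520 bits.
Propagation delay = 8230000 / 197000000 = 41.7766 ms.
Transmission budget = 58.2 − 41.7766 = 16.4234 ms.
R ≥ L / t_tx = 65520 bits / 0.0164234 s = 3.99 Mbps.

3.99 Mbps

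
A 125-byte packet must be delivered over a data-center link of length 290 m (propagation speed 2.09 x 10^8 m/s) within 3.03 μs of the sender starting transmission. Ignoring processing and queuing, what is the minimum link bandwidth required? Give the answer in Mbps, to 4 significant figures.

608.9 Mbps

L = 1000 bits.
Propagation delay = 290 / 209000000 = 1.38756 μs.
Transmission budget = 3.03 − 1.38756 = 1.64244 μs.
R ≥ L / t_tx = 1000 bits / 1.64244e-06 s = 608.9 Mbps.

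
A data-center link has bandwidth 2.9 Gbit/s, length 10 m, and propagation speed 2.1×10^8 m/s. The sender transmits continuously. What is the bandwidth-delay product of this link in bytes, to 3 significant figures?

17.3 bytes

Propagation delay = 10 / 210000000 = 4.7619e-08 s.
BDP = R × t_prop = 2900000000 × 4.7619e-08 = 138.095 bits.
In bytes: 138.095/8 = 17.3 bytes.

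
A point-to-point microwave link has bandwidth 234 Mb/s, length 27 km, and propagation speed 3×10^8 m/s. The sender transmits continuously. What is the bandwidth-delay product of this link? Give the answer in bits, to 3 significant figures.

21100 bits

Propagation delay = 27000 / 300000000 = 9e-05 s.
BDP = R × t_prop = 234000000 × 9e-05 = 21060 bits.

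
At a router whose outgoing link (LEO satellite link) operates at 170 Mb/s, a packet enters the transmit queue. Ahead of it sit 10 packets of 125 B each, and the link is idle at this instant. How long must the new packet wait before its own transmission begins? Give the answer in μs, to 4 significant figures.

Each queued packet: L/R = 1000/170000000 = 5.88235 μs.
10 queued → 58.8235 μs.
Queuing delay = 58.82 μs.

58.82 μs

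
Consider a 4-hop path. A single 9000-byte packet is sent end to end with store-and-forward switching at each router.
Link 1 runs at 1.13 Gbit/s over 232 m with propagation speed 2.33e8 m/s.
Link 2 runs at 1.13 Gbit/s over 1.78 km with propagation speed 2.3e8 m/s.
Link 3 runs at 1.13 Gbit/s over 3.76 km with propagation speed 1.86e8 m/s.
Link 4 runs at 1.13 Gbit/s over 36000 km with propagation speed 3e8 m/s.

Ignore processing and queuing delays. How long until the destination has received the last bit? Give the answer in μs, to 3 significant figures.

L = 9000 × 8 = 72000 bits.
Transmission delay per hop = L/R = 72000/1130000000 = 63.7168 μs; 4 hops → 254.867 μs.
Propagation delays (d/s per hop): 0.995708, 7.73913, 20.2151, 120000 μs; sum = 120029 μs.
End-to-end = 120000 μs.

120000 μs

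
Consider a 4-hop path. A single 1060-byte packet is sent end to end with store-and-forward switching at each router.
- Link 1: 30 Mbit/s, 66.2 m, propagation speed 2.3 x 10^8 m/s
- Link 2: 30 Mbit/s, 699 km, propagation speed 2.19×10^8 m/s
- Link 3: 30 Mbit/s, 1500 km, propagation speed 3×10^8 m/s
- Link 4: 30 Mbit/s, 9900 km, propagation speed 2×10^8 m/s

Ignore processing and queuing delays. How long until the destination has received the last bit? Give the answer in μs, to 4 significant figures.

58820 μs

L = 1060 × 8 = 8480 bits.
Transmission delay per hop = L/R = 8480/30000000 = 282.667 μs; 4 hops → 1130.67 μs.
Propagation delays (d/s per hop): 0.287826, 3191.78, 5000, 49500 μs; sum = 57692.1 μs.
End-to-end = 58820 μs.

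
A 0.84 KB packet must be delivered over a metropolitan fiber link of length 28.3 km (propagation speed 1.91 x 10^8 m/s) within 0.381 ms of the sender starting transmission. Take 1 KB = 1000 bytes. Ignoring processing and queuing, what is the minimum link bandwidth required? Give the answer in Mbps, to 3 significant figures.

L = 6720 bits.
Propagation delay = 28300 / 191000000 = 0.148168 ms.
Transmission budget = 0.381 − 0.148168 = 0.232832 ms.
R ≥ L / t_tx = 6720 bits / 0.000232832 s = 28.9 Mbps.

28.9 Mbps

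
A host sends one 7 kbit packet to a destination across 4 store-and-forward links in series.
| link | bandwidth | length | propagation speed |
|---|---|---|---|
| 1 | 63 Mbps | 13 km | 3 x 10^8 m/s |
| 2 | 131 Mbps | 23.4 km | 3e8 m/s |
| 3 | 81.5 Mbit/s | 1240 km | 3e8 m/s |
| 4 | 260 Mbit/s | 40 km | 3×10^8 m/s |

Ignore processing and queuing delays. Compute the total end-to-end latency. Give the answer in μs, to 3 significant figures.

L = 7000 bits.
Transmission delays (L/R per hop): 111.111, 53.4351, 85.8896, 26.9231 μs; sum = 277.359 μs.
Propagation delays (d/s per hop): 43.3333, 78, 4133.33, 133.333 μs; sum = 4388 μs.
End-to-end = 4670 μs.

4670 μs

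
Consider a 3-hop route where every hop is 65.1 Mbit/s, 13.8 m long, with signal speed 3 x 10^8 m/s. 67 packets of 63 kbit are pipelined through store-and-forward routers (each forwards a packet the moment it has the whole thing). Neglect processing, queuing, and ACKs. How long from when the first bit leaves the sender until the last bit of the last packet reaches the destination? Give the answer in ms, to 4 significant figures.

Per-hop transmission t_tx = L/R = 63000/6.51e+07 = 0.967742 ms.
Per-hop propagation t_prop = 13.8/300000000 = 4.6e-05 ms.
Pipeline fill: first packet needs 3·t_tx to clear all hops; remaining 66 packets each add one t_tx.
Total = (3+67-1)·t_tx + 3·t_prop = 69·0.967742 + 3·4.6e-05 = 66.77 ms.

66.77 ms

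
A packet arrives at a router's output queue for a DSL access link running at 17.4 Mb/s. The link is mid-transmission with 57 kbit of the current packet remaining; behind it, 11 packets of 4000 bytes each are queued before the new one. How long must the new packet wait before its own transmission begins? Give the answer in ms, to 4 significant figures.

23.51 ms

Each queued packet: L/R = 32000/17400000 = 1.83908 ms.
11 queued → 20.2299 ms.
Plus remaining 57000 bits of current packet: 3.27586 ms.
Queuing delay = 23.51 ms.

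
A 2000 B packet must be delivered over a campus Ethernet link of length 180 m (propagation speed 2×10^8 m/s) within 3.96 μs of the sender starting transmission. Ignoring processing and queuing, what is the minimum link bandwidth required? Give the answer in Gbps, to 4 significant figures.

L = 16000 bits.
Propagation delay = 180 / 200000000 = 0.9 μs.
Transmission budget = 3.96 − 0.9 = 3.06 μs.
R ≥ L / t_tx = 16000 bits / 3.06e-06 s = 5.229 Gbps.

5.229 Gbps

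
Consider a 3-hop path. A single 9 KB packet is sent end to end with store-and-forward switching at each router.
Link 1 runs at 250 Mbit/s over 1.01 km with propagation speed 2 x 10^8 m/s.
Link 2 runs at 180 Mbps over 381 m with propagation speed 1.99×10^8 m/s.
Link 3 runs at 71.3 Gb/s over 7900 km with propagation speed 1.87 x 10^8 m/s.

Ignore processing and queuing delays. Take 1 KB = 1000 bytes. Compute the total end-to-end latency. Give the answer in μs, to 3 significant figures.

L = 72000 bits.
Transmission delays (L/R per hop): 288, 400, 1.00982 μs; sum = 689.01 μs.
Propagation delays (d/s per hop): 5.05, 1.91457, 42246 μs; sum = 42253 μs.
End-to-end = 42900 μs.

42900 μs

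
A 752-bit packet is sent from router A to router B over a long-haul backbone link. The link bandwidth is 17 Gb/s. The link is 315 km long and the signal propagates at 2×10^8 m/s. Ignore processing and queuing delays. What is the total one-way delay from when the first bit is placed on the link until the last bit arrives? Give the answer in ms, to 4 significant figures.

1.575 ms

Transmission delay = L/R = 752 / 17000000000 = 4.42353e-05 ms.
Propagation delay = d/s = 315000 m / 200000000 m/s = 1.575 ms.
Total = 1.575 ms.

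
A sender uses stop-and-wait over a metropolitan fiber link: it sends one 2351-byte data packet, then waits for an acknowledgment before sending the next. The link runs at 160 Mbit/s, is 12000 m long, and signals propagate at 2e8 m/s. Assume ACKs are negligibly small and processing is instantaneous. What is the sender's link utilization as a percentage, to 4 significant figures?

t_tx = L/R = 18808/160000000 = 0.00011755 s.
t_prop = 12000/200000000 = 6e-05 s; RTT = 0.00012 s.
Cycle = t_tx + RTT = 0.00023755 s.
Utilization = t_tx / cycle = 0.00011755/0.00023755 = 49.48 %.

49.48 %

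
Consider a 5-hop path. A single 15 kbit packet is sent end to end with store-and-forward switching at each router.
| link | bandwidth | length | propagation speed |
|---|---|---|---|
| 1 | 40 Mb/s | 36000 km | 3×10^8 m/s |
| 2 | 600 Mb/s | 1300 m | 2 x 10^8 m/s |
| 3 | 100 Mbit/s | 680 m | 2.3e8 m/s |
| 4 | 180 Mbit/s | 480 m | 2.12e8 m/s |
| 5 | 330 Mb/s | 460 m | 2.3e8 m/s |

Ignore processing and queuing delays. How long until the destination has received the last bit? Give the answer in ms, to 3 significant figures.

121 ms

L = 15000 bits.
Transmission delays (L/R per hop): 0.375, 0.025, 0.15, 0.0833333, 0.0454545 ms; sum = 0.678788 ms.
Propagation delays (d/s per hop): 120, 0.0065, 0.00295652, 0.00226415, 0.002 ms; sum = 120.014 ms.
End-to-end = 121 ms.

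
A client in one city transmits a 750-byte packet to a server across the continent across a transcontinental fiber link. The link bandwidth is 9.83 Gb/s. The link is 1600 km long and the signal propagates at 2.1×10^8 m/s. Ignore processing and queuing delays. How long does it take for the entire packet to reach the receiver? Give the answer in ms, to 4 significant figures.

L = 750 × 8 = 6000 bits.
Transmission delay = L/R = 6000 / 9830000000 = 0.000610376 ms.
Propagation delay = d/s = 1600000 m / 210000000 m/s = 7.61905 ms.
Total = 7.620 ms.

7.620 ms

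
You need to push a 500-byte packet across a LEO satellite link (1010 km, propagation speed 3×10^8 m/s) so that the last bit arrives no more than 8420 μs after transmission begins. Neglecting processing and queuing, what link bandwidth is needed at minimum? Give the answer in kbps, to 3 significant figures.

792 kbps

L = 4000 bits.
Propagation delay = 1010000 / 300000000 = 3366.67 μs.
Transmission budget = 8420 − 3366.67 = 5053.33 μs.
R ≥ L / t_tx = 4000 bits / 0.00505333 s = 792 kbps.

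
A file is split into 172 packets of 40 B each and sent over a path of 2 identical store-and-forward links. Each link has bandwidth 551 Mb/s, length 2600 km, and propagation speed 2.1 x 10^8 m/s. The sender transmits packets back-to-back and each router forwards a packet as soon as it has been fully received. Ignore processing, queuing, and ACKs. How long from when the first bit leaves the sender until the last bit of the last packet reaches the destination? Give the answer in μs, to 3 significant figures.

Per-hop transmission t_tx = L/R = 320/551000000 = 0.580762 μs.
Per-hop propagation t_prop = 2600000/210000000 = 12381 μs.
Pipeline fill: first packet needs 2·t_tx to clear all hops; remaining 171 packets each add one t_tx.
Total = (2+172-1)·t_tx + 2·t_prop = 173·0.580762 + 2·12381 = 24900 μs.

24900 μs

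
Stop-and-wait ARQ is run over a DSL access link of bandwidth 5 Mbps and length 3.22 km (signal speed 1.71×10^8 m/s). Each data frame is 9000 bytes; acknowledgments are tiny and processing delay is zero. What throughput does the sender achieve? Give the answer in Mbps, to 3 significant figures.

4.99 Mbps

t_tx = L/R = 72000/5000000 = 0.0144 s.
t_prop = 3220/171000000 = 1.88304e-05 s; RTT = 3.76608e-05 s.
Cycle = t_tx + RTT = 0.0144377 s.
Throughput = L / cycle = 72000 / 0.0144377 = 4.99 Mbps.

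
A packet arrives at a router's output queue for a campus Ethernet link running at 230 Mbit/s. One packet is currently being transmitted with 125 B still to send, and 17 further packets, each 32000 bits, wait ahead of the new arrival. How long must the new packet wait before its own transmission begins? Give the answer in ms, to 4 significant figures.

2.370 ms

Each queued packet: L/R = 32000/230000000 = 0.13913 ms.
17 queued → 2.36522 ms.
Plus remaining 1000 bits of current packet: 0.00434783 ms.
Queuing delay = 2.370 ms.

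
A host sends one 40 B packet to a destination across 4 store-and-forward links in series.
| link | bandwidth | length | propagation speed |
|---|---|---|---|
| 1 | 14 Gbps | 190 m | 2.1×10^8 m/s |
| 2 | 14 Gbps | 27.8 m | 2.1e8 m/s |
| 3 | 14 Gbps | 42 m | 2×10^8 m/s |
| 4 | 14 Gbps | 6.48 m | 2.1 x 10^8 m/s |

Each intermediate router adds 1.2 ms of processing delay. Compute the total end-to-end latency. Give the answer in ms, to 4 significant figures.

3.601 ms

L = 40 × 8 = 320 bits.
Transmission delay per hop = L/R = 320/14000000000 = 2.28571e-05 ms; 4 hops → 9.14286e-05 ms.
Propagation delays (d/s per hop): 0.000904762, 0.000132381, 0.00021, 3.08571e-05 ms; sum = 0.001278 ms.
Processing at 3 router(s): 3 × 1.2 ms = 3.6 ms.
End-to-end = 3.601 ms.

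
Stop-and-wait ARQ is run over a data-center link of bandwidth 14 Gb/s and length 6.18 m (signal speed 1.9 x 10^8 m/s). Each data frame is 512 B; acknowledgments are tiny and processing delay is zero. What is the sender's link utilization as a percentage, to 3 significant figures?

t_tx = L/R = 4096/14000000000 = 2.92571e-07 s.
t_prop = 6.18/190000000 = 3.25263e-08 s; RTT = 6.50526e-08 s.
Cycle = t_tx + RTT = 3.57624e-07 s.
Utilization = t_tx / cycle = 2.92571e-07/3.57624e-07 = 81.8 %.

81.8 %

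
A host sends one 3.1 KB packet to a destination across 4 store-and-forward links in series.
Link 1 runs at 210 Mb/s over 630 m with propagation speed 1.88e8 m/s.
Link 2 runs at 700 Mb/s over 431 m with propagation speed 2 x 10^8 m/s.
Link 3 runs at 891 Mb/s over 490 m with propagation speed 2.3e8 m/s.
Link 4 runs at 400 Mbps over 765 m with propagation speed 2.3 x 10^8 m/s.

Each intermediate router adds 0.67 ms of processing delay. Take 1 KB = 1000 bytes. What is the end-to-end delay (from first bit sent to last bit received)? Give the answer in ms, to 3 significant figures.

2.26 ms

L = 24800 bits.
Transmission delays (L/R per hop): 0.118095, 0.0354286, 0.0278339, 0.062 ms; sum = 0.243358 ms.
Propagation delays (d/s per hop): 0.00335106, 0.002155, 0.00213043, 0.00332609 ms; sum = 0.0109626 ms.
Processing at 3 router(s): 3 × 0.67 ms = 2.01 ms.
End-to-end = 2.26 ms.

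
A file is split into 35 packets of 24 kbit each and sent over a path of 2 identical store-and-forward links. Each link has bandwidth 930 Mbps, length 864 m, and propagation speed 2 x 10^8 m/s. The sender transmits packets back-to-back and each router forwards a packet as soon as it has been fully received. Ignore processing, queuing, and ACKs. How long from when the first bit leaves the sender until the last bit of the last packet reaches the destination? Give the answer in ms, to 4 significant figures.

Per-hop transmission t_tx = L/R = 24000/930000000 = 0.0258065 ms.
Per-hop propagation t_prop = 864/200000000 = 0.00432 ms.
Pipeline fill: first packet needs 2·t_tx to clear all hops; remaining 34 packets each add one t_tx.
Total = (2+35-1)·t_tx + 2·t_prop = 36·0.0258065 + 2·0.00432 = 0.9377 ms.

0.9377 ms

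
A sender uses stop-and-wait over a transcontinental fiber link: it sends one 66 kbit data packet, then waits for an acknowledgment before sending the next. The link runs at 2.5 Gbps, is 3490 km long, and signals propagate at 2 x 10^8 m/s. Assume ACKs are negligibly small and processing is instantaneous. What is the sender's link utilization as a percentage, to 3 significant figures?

t_tx = L/R = 66000/2500000000 = 2.64e-05 s.
t_prop = 3490000/200000000 = 0.01745 s; RTT = 0.0349 s.
Cycle = t_tx + RTT = 0.0349264 s.
Utilization = t_tx / cycle = 2.64e-05/0.0349264 = 0.0756 %.

0.0756 %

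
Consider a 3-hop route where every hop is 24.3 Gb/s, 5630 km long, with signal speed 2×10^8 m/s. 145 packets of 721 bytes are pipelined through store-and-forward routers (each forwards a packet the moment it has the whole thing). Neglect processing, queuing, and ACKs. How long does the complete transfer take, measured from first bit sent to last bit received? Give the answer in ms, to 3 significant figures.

84.5 ms

Per-hop transmission t_tx = L/R = 5768/24300000000 = 0.000237366 ms.
Per-hop propagation t_prop = 5630000/200000000 = 28.15 ms.
Pipeline fill: first packet needs 3·t_tx to clear all hops; remaining 144 packets each add one t_tx.
Total = (3+145-1)·t_tx + 3·t_prop = 147·0.000237366 + 3·28.15 = 84.5 ms.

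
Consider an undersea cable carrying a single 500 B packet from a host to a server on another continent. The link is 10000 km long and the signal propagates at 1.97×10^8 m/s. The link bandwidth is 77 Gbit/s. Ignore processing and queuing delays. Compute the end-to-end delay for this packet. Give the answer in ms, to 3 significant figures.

L = 500 × 8 = 4000 bits.
Transmission delay = L/R = 4000 / 77000000000 = 5.19481e-05 ms.
Propagation delay = d/s = 10000000 m / 197000000 m/s = 50.7614 ms.
Total = 50.8 ms.

50.8 ms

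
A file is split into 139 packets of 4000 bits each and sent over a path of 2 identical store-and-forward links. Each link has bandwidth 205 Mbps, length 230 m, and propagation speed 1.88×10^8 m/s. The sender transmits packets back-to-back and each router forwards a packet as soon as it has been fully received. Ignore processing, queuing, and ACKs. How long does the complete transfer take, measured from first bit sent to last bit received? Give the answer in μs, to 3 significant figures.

Per-hop transmission t_tx = L/R = 4000/205000000 = 19.5122 μs.
Per-hop propagation t_prop = 230/188000000 = 1.2234 μs.
Pipeline fill: first packet needs 2·t_tx to clear all hops; remaining 138 packets each add one t_tx.
Total = (2+139-1)·t_tx + 2·t_prop = 140·19.5122 + 2·1.2234 = 2730 μs.

2730 μs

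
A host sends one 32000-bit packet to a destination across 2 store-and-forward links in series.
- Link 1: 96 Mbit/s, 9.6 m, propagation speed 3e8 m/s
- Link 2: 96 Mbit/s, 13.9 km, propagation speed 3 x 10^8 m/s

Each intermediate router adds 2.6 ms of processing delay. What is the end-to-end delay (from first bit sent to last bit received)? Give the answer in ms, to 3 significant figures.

Transmission delay per hop = L/R = 32000/96000000 = 0.333333 ms; 2 hops → 0.666667 ms.
Propagation delays (d/s per hop): 3.2e-05, 0.0463333 ms; sum = 0.0463653 ms.
Processing at 1 router(s): 1 × 2.6 ms = 2.6 ms.
End-to-end = 3.31 ms.

3.31 ms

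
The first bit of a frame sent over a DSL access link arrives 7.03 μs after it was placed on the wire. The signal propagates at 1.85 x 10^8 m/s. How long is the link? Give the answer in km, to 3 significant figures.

1.30 km

d = s × t_prop = 185000000 × 7.03e-06 = 1.30 km.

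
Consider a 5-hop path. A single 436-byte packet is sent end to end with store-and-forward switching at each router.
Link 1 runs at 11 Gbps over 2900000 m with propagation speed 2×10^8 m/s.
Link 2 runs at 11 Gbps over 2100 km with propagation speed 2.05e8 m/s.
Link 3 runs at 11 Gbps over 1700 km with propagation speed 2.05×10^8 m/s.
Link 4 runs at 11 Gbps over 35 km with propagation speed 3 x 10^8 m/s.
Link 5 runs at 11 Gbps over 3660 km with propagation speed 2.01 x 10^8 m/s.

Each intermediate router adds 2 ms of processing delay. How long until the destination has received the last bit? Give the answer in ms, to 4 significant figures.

L = 436 × 8 = 3488 bits.
Transmission delay per hop = L/R = 3488/11000000000 = 0.000317091 ms; 5 hops → 0.00158545 ms.
Propagation delays (d/s per hop): 14.5, 10.2439, 8.29268, 0.116667, 18.209 ms; sum = 51.3622 ms.
Processing at 4 router(s): 4 × 2 ms = 8 ms.
End-to-end = 59.36 ms.

59.36 ms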